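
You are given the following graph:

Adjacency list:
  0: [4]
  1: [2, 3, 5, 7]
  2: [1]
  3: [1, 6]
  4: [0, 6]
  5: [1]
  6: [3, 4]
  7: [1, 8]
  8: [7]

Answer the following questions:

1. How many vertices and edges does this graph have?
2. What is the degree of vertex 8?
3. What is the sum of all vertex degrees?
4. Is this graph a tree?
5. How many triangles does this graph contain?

Count: 9 vertices, 8 edges.
Vertex 8 has neighbors [7], degree = 1.
Handshaking lemma: 2 * 8 = 16.
A graph is a tree iff it is connected and has exactly n-1 edges. This graph is connected (all 9 vertices in one component) and has 9-1 = 8 edges. It is a tree.
Number of triangles = 0.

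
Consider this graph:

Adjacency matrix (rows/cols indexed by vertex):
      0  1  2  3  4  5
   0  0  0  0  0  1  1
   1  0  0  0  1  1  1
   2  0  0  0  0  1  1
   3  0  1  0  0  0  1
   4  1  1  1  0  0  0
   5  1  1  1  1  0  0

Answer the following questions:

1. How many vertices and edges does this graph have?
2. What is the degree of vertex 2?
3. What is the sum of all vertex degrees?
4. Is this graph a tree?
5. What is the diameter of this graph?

Count: 6 vertices, 8 edges.
Vertex 2 has neighbors [4, 5], degree = 2.
Handshaking lemma: 2 * 8 = 16.
A tree on 6 vertices has 5 edges. This graph has 8 edges (3 extra). Not a tree.
Diameter (longest shortest path) = 2.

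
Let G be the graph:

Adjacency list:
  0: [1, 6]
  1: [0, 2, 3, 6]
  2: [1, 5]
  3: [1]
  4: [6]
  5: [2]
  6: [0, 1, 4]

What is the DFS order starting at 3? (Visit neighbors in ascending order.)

DFS from vertex 3 (neighbors processed in ascending order):
Visit order: 3, 1, 0, 6, 4, 2, 5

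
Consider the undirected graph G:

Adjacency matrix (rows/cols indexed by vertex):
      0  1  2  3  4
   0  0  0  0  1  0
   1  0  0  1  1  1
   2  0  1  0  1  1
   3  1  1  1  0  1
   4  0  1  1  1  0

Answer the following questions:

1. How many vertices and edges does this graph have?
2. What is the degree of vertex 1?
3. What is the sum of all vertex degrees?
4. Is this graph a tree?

Count: 5 vertices, 7 edges.
Vertex 1 has neighbors [2, 3, 4], degree = 3.
Handshaking lemma: 2 * 7 = 14.
A tree on 5 vertices has 4 edges. This graph has 7 edges (3 extra). Not a tree.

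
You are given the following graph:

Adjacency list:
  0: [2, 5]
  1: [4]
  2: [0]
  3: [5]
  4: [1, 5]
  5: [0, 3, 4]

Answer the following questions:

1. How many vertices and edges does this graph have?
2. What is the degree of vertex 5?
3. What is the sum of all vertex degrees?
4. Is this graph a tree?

Count: 6 vertices, 5 edges.
Vertex 5 has neighbors [0, 3, 4], degree = 3.
Handshaking lemma: 2 * 5 = 10.
A graph is a tree iff it is connected and has exactly n-1 edges. This graph is connected (all 6 vertices in one component) and has 6-1 = 5 edges. It is a tree.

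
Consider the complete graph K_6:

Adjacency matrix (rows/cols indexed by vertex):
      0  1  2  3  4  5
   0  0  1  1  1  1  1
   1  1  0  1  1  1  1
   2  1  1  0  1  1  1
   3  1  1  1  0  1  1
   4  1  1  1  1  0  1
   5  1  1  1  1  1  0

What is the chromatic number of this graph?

In K_6, every vertex is adjacent to every other vertex.
Each vertex needs a unique color.
Chromatic number = 6.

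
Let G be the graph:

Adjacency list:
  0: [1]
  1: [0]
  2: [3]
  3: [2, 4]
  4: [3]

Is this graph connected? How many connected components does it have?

Checking connectivity: the graph has 2 connected component(s).
Components: [[0, 1], [2, 3, 4]]. The graph is NOT connected.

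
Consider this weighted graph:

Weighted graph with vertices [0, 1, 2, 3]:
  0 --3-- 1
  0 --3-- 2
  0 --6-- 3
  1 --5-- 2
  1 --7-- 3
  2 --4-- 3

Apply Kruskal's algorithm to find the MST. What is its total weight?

Applying Kruskal's algorithm (sort edges by weight, add if no cycle):
  Add (0,2) w=3
  Add (0,1) w=3
  Add (2,3) w=4
  Skip (1,2) w=5 (creates cycle)
  Skip (0,3) w=6 (creates cycle)
  Skip (1,3) w=7 (creates cycle)
MST weight = 10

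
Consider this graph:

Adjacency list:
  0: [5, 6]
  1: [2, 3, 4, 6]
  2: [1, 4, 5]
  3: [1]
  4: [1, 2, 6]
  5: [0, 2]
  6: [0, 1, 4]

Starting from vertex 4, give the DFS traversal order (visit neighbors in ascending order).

DFS from vertex 4 (neighbors processed in ascending order):
Visit order: 4, 1, 2, 5, 0, 6, 3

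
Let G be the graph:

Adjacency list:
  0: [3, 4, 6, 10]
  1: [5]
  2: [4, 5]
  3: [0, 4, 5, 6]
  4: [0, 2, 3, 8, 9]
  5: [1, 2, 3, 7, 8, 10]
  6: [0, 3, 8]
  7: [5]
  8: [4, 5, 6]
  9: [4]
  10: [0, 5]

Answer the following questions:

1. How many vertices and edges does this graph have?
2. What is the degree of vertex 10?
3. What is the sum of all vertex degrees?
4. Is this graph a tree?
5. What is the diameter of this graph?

Count: 11 vertices, 16 edges.
Vertex 10 has neighbors [0, 5], degree = 2.
Handshaking lemma: 2 * 16 = 32.
A tree on 11 vertices has 10 edges. This graph has 16 edges (6 extra). Not a tree.
Diameter (longest shortest path) = 4.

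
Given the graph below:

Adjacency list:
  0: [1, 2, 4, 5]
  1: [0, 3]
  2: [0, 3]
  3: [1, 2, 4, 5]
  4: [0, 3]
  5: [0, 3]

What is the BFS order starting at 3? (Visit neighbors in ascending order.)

BFS from vertex 3 (neighbors processed in ascending order):
Visit order: 3, 1, 2, 4, 5, 0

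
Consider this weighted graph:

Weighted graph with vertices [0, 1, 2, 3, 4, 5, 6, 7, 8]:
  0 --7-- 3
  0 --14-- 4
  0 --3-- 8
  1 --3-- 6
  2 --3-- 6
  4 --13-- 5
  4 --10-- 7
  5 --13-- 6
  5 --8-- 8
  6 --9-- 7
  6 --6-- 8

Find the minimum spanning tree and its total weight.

Applying Kruskal's algorithm (sort edges by weight, add if no cycle):
  Add (0,8) w=3
  Add (1,6) w=3
  Add (2,6) w=3
  Add (6,8) w=6
  Add (0,3) w=7
  Add (5,8) w=8
  Add (6,7) w=9
  Add (4,7) w=10
  Skip (4,5) w=13 (creates cycle)
  Skip (5,6) w=13 (creates cycle)
  Skip (0,4) w=14 (creates cycle)
MST weight = 49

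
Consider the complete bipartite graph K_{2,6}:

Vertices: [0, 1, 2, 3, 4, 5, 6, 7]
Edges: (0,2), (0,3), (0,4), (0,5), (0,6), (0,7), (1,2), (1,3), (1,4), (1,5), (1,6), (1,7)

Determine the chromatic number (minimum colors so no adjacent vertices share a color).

K_{2,6} is bipartite: vertices split into two independent sets of size 2 and 6.
Color one set 0, the other 1. No adjacent vertices share a color.
Chromatic number = 2.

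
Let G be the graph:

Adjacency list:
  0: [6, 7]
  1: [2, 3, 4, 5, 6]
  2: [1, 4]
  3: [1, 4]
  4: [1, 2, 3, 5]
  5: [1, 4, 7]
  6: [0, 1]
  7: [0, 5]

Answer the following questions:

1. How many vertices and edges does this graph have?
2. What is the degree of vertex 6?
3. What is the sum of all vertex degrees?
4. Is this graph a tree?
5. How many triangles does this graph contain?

Count: 8 vertices, 11 edges.
Vertex 6 has neighbors [0, 1], degree = 2.
Handshaking lemma: 2 * 11 = 22.
A tree on 8 vertices has 7 edges. This graph has 11 edges (4 extra). Not a tree.
Number of triangles = 3.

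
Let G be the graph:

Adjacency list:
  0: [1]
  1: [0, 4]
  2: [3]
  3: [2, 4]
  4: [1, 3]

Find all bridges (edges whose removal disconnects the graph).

A bridge is an edge whose removal increases the number of connected components.
Bridges found: (0,1), (1,4), (2,3), (3,4)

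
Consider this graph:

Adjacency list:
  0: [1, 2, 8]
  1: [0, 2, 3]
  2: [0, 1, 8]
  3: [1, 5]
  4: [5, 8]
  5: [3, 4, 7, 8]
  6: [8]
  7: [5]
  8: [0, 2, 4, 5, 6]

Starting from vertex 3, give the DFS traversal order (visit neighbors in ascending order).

DFS from vertex 3 (neighbors processed in ascending order):
Visit order: 3, 1, 0, 2, 8, 4, 5, 7, 6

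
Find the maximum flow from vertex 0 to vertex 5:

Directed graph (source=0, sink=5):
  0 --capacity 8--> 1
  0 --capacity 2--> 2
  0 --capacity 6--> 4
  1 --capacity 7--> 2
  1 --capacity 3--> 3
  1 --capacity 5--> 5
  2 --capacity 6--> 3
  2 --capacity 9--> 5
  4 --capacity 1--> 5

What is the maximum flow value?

Computing max flow:
  Flow on (0->1): 8/8
  Flow on (0->2): 2/2
  Flow on (0->4): 1/6
  Flow on (1->2): 3/7
  Flow on (1->5): 5/5
  Flow on (2->5): 5/9
  Flow on (4->5): 1/1
Maximum flow = 11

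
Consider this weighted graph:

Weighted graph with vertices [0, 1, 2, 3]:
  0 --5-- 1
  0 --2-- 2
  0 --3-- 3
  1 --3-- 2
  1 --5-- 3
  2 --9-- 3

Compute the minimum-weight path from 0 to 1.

Using Dijkstra's algorithm from vertex 0:
Shortest path: 0 -> 1
Total weight: 5 = 5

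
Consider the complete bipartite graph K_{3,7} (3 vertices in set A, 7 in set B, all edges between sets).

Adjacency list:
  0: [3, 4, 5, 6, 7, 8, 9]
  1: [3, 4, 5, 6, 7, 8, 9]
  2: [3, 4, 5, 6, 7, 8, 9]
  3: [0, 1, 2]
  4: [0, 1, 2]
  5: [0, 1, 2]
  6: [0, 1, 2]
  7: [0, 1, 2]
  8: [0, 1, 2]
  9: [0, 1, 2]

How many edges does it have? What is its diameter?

K_{3,7} has 3 * 7 = 21 edges.
Any vertex reaches any opposite-side vertex in 1 step; same-side vertices reach in 2 steps via any opposite-side vertex.
Diameter = 2.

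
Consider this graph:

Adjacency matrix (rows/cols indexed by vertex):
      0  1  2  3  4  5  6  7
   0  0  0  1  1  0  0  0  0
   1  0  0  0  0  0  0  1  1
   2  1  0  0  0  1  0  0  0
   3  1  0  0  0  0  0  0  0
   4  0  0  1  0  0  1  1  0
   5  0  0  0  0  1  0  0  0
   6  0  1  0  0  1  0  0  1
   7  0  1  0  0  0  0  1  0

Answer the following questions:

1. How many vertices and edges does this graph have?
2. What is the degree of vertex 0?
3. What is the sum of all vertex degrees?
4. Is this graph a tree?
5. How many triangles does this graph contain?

Count: 8 vertices, 8 edges.
Vertex 0 has neighbors [2, 3], degree = 2.
Handshaking lemma: 2 * 8 = 16.
A tree on 8 vertices has 7 edges. This graph has 8 edges (1 extra). Not a tree.
Number of triangles = 1.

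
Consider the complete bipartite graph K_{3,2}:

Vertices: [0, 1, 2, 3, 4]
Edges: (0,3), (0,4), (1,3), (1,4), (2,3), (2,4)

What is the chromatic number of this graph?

K_{3,2} is bipartite: vertices split into two independent sets of size 3 and 2.
Color one set 0, the other 1. No adjacent vertices share a color.
Chromatic number = 2.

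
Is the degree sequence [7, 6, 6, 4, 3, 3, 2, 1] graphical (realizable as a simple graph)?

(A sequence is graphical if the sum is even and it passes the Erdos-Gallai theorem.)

Sum of degrees = 32. Sum is even but fails Erdos-Gallai. The sequence is NOT graphical.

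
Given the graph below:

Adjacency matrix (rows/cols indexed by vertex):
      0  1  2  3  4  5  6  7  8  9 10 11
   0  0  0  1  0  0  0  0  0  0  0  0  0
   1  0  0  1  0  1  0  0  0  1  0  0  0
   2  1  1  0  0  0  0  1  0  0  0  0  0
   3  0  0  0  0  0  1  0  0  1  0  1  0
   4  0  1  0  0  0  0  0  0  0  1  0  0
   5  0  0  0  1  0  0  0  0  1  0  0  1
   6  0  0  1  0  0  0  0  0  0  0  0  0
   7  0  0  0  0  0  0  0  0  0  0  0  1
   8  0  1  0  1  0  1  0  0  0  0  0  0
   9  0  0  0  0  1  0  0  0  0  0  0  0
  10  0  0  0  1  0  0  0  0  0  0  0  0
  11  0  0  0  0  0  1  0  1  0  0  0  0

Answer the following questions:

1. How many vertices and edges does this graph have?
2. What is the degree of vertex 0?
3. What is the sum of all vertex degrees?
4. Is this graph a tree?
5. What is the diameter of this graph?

Count: 12 vertices, 12 edges.
Vertex 0 has neighbors [2], degree = 1.
Handshaking lemma: 2 * 12 = 24.
A tree on 12 vertices has 11 edges. This graph has 12 edges (1 extra). Not a tree.
Diameter (longest shortest path) = 6.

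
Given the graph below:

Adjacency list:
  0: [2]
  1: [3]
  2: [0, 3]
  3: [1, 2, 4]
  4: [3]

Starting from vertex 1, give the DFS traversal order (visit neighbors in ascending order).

DFS from vertex 1 (neighbors processed in ascending order):
Visit order: 1, 3, 2, 0, 4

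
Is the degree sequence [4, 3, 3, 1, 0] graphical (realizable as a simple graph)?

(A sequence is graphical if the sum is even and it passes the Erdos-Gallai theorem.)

Sum of degrees = 11. Sum is odd, so the sequence is NOT graphical.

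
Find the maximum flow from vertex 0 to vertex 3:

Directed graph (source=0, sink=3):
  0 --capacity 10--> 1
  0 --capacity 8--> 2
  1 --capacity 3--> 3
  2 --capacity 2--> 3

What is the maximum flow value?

Computing max flow:
  Flow on (0->1): 3/10
  Flow on (0->2): 2/8
  Flow on (1->3): 3/3
  Flow on (2->3): 2/2
Maximum flow = 5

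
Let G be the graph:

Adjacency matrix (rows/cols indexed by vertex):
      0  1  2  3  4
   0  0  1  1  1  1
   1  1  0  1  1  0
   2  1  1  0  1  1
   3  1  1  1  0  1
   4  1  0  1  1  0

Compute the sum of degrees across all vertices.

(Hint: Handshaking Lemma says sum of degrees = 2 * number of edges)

Count edges: 9 edges.
By Handshaking Lemma: sum of degrees = 2 * 9 = 18.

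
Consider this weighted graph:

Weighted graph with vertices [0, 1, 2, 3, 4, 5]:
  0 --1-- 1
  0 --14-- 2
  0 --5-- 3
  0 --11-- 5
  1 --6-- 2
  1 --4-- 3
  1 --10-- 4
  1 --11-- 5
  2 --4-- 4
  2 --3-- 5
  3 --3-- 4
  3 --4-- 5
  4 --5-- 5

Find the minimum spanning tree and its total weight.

Applying Kruskal's algorithm (sort edges by weight, add if no cycle):
  Add (0,1) w=1
  Add (2,5) w=3
  Add (3,4) w=3
  Add (1,3) w=4
  Add (2,4) w=4
  Skip (3,5) w=4 (creates cycle)
  Skip (0,3) w=5 (creates cycle)
  Skip (4,5) w=5 (creates cycle)
  Skip (1,2) w=6 (creates cycle)
  Skip (1,4) w=10 (creates cycle)
  Skip (0,5) w=11 (creates cycle)
  Skip (1,5) w=11 (creates cycle)
  Skip (0,2) w=14 (creates cycle)
MST weight = 15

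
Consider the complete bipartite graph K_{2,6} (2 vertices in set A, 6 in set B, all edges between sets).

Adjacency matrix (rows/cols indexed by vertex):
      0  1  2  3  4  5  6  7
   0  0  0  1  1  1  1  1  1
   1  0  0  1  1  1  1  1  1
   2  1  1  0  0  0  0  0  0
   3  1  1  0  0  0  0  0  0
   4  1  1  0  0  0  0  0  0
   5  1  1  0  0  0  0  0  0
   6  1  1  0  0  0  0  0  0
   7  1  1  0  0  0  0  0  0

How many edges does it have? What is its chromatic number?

K_{2,6} has 2 * 6 = 12 edges.
Bipartite graphs have chromatic number 2 (color each partition differently).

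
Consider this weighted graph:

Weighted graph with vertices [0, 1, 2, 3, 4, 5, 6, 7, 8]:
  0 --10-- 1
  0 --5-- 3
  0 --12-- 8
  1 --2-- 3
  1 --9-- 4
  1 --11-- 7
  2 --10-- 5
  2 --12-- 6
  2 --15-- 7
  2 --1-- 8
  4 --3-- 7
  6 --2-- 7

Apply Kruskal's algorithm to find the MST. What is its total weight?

Applying Kruskal's algorithm (sort edges by weight, add if no cycle):
  Add (2,8) w=1
  Add (1,3) w=2
  Add (6,7) w=2
  Add (4,7) w=3
  Add (0,3) w=5
  Add (1,4) w=9
  Skip (0,1) w=10 (creates cycle)
  Add (2,5) w=10
  Skip (1,7) w=11 (creates cycle)
  Add (0,8) w=12
  Skip (2,6) w=12 (creates cycle)
  Skip (2,7) w=15 (creates cycle)
MST weight = 44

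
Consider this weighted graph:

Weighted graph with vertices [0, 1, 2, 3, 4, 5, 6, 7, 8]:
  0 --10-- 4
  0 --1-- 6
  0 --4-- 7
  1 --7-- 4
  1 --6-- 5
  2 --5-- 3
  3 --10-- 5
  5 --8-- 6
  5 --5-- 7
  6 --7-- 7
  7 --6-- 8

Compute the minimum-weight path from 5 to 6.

Using Dijkstra's algorithm from vertex 5:
Shortest path: 5 -> 6
Total weight: 8 = 8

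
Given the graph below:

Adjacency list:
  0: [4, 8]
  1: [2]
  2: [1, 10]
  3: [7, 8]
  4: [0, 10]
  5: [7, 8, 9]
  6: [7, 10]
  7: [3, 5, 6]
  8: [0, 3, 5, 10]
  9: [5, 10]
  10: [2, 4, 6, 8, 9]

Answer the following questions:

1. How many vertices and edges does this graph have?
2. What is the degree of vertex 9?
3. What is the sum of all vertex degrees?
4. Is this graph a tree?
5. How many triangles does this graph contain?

Count: 11 vertices, 14 edges.
Vertex 9 has neighbors [5, 10], degree = 2.
Handshaking lemma: 2 * 14 = 28.
A tree on 11 vertices has 10 edges. This graph has 14 edges (4 extra). Not a tree.
Number of triangles = 0.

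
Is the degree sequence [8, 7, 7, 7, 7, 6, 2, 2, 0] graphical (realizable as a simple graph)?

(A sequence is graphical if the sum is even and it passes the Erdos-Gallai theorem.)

Sum of degrees = 46. Sum is even but fails Erdos-Gallai. The sequence is NOT graphical.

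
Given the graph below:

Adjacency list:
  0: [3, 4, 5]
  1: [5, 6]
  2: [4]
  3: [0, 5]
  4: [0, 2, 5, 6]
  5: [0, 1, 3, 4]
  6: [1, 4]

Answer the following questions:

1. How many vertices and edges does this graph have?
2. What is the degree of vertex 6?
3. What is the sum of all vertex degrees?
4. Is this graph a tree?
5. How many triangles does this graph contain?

Count: 7 vertices, 9 edges.
Vertex 6 has neighbors [1, 4], degree = 2.
Handshaking lemma: 2 * 9 = 18.
A tree on 7 vertices has 6 edges. This graph has 9 edges (3 extra). Not a tree.
Number of triangles = 2.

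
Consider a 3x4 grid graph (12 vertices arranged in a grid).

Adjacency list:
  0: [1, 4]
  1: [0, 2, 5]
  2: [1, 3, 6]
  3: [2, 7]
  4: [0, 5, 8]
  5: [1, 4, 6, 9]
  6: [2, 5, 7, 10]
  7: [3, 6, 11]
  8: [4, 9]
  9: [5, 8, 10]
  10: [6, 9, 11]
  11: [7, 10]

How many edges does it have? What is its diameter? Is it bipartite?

A 3x4 grid has 8 vertical edges and 9 horizontal edges.
Total edges = 8 + 9 = 17.
Diameter = (3-1) + (4-1) = 5 (corner to opposite corner).
Grid graphs are bipartite (checkerboard coloring).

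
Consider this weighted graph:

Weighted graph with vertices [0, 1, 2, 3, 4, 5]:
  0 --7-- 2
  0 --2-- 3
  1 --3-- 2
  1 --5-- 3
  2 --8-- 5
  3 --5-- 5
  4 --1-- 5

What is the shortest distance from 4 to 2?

Using Dijkstra's algorithm from vertex 4:
Shortest path: 4 -> 5 -> 2
Total weight: 1 + 8 = 9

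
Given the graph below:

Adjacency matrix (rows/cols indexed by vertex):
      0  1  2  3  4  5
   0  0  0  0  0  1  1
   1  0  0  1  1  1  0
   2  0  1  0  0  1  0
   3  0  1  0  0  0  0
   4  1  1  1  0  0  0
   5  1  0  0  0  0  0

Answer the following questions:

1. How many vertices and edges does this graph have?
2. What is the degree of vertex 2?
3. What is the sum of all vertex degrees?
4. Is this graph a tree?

Count: 6 vertices, 6 edges.
Vertex 2 has neighbors [1, 4], degree = 2.
Handshaking lemma: 2 * 6 = 12.
A tree on 6 vertices has 5 edges. This graph has 6 edges (1 extra). Not a tree.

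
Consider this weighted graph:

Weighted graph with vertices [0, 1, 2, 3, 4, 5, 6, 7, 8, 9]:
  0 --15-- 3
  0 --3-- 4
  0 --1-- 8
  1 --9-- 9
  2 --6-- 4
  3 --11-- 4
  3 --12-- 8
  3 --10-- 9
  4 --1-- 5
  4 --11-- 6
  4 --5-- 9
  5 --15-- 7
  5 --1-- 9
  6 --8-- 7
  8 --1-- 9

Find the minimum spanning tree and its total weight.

Applying Kruskal's algorithm (sort edges by weight, add if no cycle):
  Add (0,8) w=1
  Add (4,5) w=1
  Add (5,9) w=1
  Add (8,9) w=1
  Skip (0,4) w=3 (creates cycle)
  Skip (4,9) w=5 (creates cycle)
  Add (2,4) w=6
  Add (6,7) w=8
  Add (1,9) w=9
  Add (3,9) w=10
  Skip (3,4) w=11 (creates cycle)
  Add (4,6) w=11
  Skip (3,8) w=12 (creates cycle)
  Skip (0,3) w=15 (creates cycle)
  Skip (5,7) w=15 (creates cycle)
MST weight = 48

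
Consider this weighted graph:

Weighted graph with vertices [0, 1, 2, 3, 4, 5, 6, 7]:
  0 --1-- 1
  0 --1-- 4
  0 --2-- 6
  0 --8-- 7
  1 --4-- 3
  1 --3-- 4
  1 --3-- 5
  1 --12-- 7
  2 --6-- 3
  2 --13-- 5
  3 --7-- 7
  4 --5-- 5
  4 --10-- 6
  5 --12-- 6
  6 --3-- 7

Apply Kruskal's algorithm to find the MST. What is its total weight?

Applying Kruskal's algorithm (sort edges by weight, add if no cycle):
  Add (0,1) w=1
  Add (0,4) w=1
  Add (0,6) w=2
  Skip (1,4) w=3 (creates cycle)
  Add (1,5) w=3
  Add (6,7) w=3
  Add (1,3) w=4
  Skip (4,5) w=5 (creates cycle)
  Add (2,3) w=6
  Skip (3,7) w=7 (creates cycle)
  Skip (0,7) w=8 (creates cycle)
  Skip (4,6) w=10 (creates cycle)
  Skip (1,7) w=12 (creates cycle)
  Skip (5,6) w=12 (creates cycle)
  Skip (2,5) w=13 (creates cycle)
MST weight = 20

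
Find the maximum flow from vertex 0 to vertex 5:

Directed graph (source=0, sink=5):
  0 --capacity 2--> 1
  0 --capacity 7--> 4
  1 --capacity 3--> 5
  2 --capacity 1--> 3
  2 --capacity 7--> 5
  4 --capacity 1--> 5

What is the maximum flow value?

Computing max flow:
  Flow on (0->1): 2/2
  Flow on (0->4): 1/7
  Flow on (1->5): 2/3
  Flow on (4->5): 1/1
Maximum flow = 3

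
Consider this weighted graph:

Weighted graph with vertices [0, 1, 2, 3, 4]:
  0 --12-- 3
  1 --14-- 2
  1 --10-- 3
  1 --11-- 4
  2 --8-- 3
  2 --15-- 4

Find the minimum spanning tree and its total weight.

Applying Kruskal's algorithm (sort edges by weight, add if no cycle):
  Add (2,3) w=8
  Add (1,3) w=10
  Add (1,4) w=11
  Add (0,3) w=12
  Skip (1,2) w=14 (creates cycle)
  Skip (2,4) w=15 (creates cycle)
MST weight = 41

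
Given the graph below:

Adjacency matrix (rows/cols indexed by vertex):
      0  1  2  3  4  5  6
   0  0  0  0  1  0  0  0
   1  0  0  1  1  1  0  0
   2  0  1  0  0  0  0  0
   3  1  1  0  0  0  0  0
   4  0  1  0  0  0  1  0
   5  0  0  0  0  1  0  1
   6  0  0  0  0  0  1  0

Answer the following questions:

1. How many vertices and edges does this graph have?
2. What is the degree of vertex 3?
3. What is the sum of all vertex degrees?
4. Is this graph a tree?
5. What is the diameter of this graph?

Count: 7 vertices, 6 edges.
Vertex 3 has neighbors [0, 1], degree = 2.
Handshaking lemma: 2 * 6 = 12.
A graph is a tree iff it is connected and has exactly n-1 edges. This graph is connected (all 7 vertices in one component) and has 7-1 = 6 edges. It is a tree.
Diameter (longest shortest path) = 5.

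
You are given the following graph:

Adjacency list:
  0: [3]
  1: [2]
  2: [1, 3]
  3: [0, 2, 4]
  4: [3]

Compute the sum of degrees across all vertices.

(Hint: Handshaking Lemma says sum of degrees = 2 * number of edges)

Count edges: 4 edges.
By Handshaking Lemma: sum of degrees = 2 * 4 = 8.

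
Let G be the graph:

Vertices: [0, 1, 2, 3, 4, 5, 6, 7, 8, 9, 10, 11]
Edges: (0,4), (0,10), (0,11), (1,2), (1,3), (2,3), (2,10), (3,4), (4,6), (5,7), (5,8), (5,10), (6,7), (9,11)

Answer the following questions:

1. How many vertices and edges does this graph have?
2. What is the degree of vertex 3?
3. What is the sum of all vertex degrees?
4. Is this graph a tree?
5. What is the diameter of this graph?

Count: 12 vertices, 14 edges.
Vertex 3 has neighbors [1, 2, 4], degree = 3.
Handshaking lemma: 2 * 14 = 28.
A tree on 12 vertices has 11 edges. This graph has 14 edges (3 extra). Not a tree.
Diameter (longest shortest path) = 5.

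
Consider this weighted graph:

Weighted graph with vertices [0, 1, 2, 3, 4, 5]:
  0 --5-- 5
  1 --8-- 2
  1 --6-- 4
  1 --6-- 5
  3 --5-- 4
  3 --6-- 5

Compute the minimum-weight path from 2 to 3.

Using Dijkstra's algorithm from vertex 2:
Shortest path: 2 -> 1 -> 4 -> 3
Total weight: 8 + 6 + 5 = 19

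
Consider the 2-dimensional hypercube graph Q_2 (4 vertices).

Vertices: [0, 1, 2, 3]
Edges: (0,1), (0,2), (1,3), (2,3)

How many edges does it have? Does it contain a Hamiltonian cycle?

Q_2 has 4 * 2 / 2 = 4 edges.
Q_2 (d >= 2) always has a Hamiltonian cycle: a 2-bit cyclic Gray code visits every vertex exactly once and returns to the start.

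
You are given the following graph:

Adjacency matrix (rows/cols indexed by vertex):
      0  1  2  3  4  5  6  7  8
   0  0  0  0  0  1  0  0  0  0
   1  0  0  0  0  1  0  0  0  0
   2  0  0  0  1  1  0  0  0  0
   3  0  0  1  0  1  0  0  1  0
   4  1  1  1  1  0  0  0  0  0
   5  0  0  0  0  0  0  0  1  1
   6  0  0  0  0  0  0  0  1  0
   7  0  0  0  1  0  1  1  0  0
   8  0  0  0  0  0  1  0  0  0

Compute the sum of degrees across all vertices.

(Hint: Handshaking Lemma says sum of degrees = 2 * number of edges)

Count edges: 9 edges.
By Handshaking Lemma: sum of degrees = 2 * 9 = 18.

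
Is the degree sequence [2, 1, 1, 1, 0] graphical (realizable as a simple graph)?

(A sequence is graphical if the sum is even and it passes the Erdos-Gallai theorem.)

Sum of degrees = 5. Sum is odd, so the sequence is NOT graphical.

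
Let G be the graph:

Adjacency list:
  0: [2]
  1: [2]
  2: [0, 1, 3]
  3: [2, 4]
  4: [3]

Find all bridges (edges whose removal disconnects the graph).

A bridge is an edge whose removal increases the number of connected components.
Bridges found: (0,2), (1,2), (2,3), (3,4)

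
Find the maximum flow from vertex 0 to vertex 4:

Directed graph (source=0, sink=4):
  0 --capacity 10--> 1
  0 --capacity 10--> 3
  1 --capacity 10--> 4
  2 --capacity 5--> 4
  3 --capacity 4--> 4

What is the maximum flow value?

Computing max flow:
  Flow on (0->1): 10/10
  Flow on (0->3): 4/10
  Flow on (1->4): 10/10
  Flow on (3->4): 4/4
Maximum flow = 14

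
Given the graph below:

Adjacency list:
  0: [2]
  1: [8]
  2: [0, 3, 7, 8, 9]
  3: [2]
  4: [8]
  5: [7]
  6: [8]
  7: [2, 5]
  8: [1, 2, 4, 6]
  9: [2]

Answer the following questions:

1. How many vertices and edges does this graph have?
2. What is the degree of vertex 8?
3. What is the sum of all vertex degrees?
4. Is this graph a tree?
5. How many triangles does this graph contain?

Count: 10 vertices, 9 edges.
Vertex 8 has neighbors [1, 2, 4, 6], degree = 4.
Handshaking lemma: 2 * 9 = 18.
A graph is a tree iff it is connected and has exactly n-1 edges. This graph is connected (all 10 vertices in one component) and has 10-1 = 9 edges. It is a tree.
Number of triangles = 0.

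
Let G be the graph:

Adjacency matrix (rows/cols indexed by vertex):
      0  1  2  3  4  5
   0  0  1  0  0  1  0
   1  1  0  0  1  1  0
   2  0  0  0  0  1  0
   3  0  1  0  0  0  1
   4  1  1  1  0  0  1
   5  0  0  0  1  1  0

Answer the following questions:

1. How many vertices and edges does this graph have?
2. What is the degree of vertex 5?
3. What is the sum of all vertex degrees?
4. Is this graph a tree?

Count: 6 vertices, 7 edges.
Vertex 5 has neighbors [3, 4], degree = 2.
Handshaking lemma: 2 * 7 = 14.
A tree on 6 vertices has 5 edges. This graph has 7 edges (2 extra). Not a tree.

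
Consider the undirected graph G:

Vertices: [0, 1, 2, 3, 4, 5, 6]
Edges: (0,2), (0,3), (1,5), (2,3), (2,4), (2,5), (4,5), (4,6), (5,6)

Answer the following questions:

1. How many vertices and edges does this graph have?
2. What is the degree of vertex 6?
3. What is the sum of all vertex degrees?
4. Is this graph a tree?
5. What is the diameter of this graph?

Count: 7 vertices, 9 edges.
Vertex 6 has neighbors [4, 5], degree = 2.
Handshaking lemma: 2 * 9 = 18.
A tree on 7 vertices has 6 edges. This graph has 9 edges (3 extra). Not a tree.
Diameter (longest shortest path) = 3.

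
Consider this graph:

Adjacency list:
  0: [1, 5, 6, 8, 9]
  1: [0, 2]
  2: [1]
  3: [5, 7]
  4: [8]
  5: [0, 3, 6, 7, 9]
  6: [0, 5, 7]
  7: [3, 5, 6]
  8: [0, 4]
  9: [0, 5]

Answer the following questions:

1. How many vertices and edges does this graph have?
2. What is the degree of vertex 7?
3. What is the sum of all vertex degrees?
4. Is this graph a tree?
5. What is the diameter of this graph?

Count: 10 vertices, 13 edges.
Vertex 7 has neighbors [3, 5, 6], degree = 3.
Handshaking lemma: 2 * 13 = 26.
A tree on 10 vertices has 9 edges. This graph has 13 edges (4 extra). Not a tree.
Diameter (longest shortest path) = 4.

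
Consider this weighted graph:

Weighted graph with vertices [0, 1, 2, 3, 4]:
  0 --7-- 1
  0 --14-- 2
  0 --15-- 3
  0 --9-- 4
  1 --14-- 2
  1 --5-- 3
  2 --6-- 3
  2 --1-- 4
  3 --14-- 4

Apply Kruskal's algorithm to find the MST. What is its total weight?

Applying Kruskal's algorithm (sort edges by weight, add if no cycle):
  Add (2,4) w=1
  Add (1,3) w=5
  Add (2,3) w=6
  Add (0,1) w=7
  Skip (0,4) w=9 (creates cycle)
  Skip (0,2) w=14 (creates cycle)
  Skip (1,2) w=14 (creates cycle)
  Skip (3,4) w=14 (creates cycle)
  Skip (0,3) w=15 (creates cycle)
MST weight = 19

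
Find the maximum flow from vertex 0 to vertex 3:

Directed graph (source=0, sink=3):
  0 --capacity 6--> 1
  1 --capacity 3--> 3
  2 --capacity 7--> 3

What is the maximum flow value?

Computing max flow:
  Flow on (0->1): 3/6
  Flow on (1->3): 3/3
Maximum flow = 3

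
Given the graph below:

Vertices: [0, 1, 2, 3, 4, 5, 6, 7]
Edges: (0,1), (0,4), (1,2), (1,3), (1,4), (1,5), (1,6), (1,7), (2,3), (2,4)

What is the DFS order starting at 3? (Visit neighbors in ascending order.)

DFS from vertex 3 (neighbors processed in ascending order):
Visit order: 3, 1, 0, 4, 2, 5, 6, 7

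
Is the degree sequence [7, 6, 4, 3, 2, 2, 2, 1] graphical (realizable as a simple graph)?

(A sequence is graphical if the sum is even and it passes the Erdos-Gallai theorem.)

Sum of degrees = 27. Sum is odd, so the sequence is NOT graphical.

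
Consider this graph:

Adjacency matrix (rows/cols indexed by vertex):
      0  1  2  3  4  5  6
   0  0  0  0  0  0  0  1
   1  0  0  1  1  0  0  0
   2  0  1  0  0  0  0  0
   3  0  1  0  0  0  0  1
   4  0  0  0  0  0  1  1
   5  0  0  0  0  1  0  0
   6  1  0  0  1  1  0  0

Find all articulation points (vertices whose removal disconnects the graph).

An articulation point is a vertex whose removal disconnects the graph.
Articulation points: [1, 3, 4, 6]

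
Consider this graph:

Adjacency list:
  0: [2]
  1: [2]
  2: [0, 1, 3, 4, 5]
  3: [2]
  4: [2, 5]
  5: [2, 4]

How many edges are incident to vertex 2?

Vertex 2 has neighbors [0, 1, 3, 4, 5], so deg(2) = 5.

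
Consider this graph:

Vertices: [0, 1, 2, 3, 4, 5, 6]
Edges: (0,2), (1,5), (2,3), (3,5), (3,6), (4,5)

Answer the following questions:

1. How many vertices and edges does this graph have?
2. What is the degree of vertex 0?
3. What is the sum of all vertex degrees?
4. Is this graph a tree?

Count: 7 vertices, 6 edges.
Vertex 0 has neighbors [2], degree = 1.
Handshaking lemma: 2 * 6 = 12.
A graph is a tree iff it is connected and has exactly n-1 edges. This graph is connected (all 7 vertices in one component) and has 7-1 = 6 edges. It is a tree.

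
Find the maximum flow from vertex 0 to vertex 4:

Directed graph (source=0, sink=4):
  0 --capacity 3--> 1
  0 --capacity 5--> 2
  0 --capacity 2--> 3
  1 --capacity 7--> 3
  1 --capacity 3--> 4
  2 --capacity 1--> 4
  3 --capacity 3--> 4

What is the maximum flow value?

Computing max flow:
  Flow on (0->1): 3/3
  Flow on (0->2): 1/5
  Flow on (0->3): 2/2
  Flow on (1->4): 3/3
  Flow on (2->4): 1/1
  Flow on (3->4): 2/3
Maximum flow = 6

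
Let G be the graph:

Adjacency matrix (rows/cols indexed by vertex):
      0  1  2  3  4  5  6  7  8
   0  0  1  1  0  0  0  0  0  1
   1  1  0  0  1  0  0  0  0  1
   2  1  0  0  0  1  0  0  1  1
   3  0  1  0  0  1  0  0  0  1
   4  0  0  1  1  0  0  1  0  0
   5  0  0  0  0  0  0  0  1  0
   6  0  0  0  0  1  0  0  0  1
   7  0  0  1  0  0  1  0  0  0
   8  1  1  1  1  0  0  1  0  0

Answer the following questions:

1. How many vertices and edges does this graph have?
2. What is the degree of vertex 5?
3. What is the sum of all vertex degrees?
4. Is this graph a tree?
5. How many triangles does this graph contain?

Count: 9 vertices, 13 edges.
Vertex 5 has neighbors [7], degree = 1.
Handshaking lemma: 2 * 13 = 26.
A tree on 9 vertices has 8 edges. This graph has 13 edges (5 extra). Not a tree.
Number of triangles = 3.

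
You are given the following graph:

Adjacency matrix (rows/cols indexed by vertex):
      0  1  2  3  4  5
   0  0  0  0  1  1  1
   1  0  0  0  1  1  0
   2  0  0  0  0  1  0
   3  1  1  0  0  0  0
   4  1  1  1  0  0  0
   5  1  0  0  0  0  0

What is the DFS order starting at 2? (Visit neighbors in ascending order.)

DFS from vertex 2 (neighbors processed in ascending order):
Visit order: 2, 4, 0, 3, 1, 5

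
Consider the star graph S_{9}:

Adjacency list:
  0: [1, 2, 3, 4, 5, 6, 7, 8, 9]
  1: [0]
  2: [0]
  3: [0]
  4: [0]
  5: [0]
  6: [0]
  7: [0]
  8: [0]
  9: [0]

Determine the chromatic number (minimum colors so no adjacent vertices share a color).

S_{9} has one hub adjacent to 9 leaves; leaves are pairwise non-adjacent.
Color the hub 0 and every leaf 1.
Chromatic number = 2.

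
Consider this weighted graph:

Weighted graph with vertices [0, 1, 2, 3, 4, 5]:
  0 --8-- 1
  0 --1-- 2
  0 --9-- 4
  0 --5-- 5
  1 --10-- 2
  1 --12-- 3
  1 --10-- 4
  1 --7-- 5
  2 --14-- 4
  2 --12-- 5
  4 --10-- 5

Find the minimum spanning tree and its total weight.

Applying Kruskal's algorithm (sort edges by weight, add if no cycle):
  Add (0,2) w=1
  Add (0,5) w=5
  Add (1,5) w=7
  Skip (0,1) w=8 (creates cycle)
  Add (0,4) w=9
  Skip (1,4) w=10 (creates cycle)
  Skip (1,2) w=10 (creates cycle)
  Skip (4,5) w=10 (creates cycle)
  Add (1,3) w=12
  Skip (2,5) w=12 (creates cycle)
  Skip (2,4) w=14 (creates cycle)
MST weight = 34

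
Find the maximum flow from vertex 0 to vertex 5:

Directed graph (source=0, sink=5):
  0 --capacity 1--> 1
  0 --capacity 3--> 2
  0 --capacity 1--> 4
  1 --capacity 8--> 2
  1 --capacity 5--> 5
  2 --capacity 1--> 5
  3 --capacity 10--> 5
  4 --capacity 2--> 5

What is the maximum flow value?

Computing max flow:
  Flow on (0->1): 1/1
  Flow on (0->2): 1/3
  Flow on (0->4): 1/1
  Flow on (1->5): 1/5
  Flow on (2->5): 1/1
  Flow on (4->5): 1/2
Maximum flow = 3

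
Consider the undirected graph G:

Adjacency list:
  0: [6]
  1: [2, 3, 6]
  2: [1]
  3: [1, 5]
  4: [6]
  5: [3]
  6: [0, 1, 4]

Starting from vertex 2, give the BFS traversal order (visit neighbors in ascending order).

BFS from vertex 2 (neighbors processed in ascending order):
Visit order: 2, 1, 3, 6, 5, 0, 4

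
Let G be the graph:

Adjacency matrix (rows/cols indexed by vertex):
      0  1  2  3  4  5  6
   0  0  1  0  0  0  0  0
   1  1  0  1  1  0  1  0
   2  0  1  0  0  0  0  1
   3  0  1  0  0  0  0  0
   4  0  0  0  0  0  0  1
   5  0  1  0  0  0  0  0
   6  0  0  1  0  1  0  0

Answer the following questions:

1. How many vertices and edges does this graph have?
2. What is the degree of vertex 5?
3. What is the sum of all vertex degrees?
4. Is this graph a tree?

Count: 7 vertices, 6 edges.
Vertex 5 has neighbors [1], degree = 1.
Handshaking lemma: 2 * 6 = 12.
A graph is a tree iff it is connected and has exactly n-1 edges. This graph is connected (all 7 vertices in one component) and has 7-1 = 6 edges. It is a tree.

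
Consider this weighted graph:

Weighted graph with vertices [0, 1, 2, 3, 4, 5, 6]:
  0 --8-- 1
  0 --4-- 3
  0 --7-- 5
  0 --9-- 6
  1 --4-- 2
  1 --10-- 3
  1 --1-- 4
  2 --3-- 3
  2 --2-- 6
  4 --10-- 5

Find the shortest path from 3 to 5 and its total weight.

Using Dijkstra's algorithm from vertex 3:
Shortest path: 3 -> 0 -> 5
Total weight: 4 + 7 = 11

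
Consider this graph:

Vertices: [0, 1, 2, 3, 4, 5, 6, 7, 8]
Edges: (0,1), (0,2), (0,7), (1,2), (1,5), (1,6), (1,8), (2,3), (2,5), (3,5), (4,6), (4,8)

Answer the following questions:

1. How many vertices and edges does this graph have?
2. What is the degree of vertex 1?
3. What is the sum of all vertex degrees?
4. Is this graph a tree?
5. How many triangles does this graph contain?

Count: 9 vertices, 12 edges.
Vertex 1 has neighbors [0, 2, 5, 6, 8], degree = 5.
Handshaking lemma: 2 * 12 = 24.
A tree on 9 vertices has 8 edges. This graph has 12 edges (4 extra). Not a tree.
Number of triangles = 3.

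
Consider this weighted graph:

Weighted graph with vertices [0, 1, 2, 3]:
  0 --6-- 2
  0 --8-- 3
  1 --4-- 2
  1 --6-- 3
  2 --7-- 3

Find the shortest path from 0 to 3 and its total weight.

Using Dijkstra's algorithm from vertex 0:
Shortest path: 0 -> 3
Total weight: 8 = 8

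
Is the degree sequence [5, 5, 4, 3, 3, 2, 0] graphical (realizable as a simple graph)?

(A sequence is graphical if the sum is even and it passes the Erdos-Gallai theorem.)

Sum of degrees = 22. Sum is even and passes Erdos-Gallai. The sequence IS graphical.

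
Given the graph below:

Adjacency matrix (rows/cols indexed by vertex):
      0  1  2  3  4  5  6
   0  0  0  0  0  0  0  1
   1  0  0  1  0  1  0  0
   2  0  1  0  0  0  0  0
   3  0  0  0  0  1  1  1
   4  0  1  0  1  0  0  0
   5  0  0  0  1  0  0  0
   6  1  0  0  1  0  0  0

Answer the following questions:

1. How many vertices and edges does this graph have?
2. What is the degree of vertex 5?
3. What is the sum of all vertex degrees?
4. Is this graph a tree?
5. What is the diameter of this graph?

Count: 7 vertices, 6 edges.
Vertex 5 has neighbors [3], degree = 1.
Handshaking lemma: 2 * 6 = 12.
A graph is a tree iff it is connected and has exactly n-1 edges. This graph is connected (all 7 vertices in one component) and has 7-1 = 6 edges. It is a tree.
Diameter (longest shortest path) = 5.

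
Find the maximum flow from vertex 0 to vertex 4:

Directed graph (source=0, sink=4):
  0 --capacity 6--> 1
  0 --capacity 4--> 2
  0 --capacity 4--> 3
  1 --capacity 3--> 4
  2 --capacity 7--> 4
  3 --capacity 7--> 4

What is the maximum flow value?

Computing max flow:
  Flow on (0->1): 3/6
  Flow on (0->2): 4/4
  Flow on (0->3): 4/4
  Flow on (1->4): 3/3
  Flow on (2->4): 4/7
  Flow on (3->4): 4/7
Maximum flow = 11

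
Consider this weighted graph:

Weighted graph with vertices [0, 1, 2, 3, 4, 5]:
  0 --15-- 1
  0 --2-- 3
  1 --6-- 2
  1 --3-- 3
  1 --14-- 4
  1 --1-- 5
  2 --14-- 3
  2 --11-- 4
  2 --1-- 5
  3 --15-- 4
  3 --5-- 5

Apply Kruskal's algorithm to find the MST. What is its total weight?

Applying Kruskal's algorithm (sort edges by weight, add if no cycle):
  Add (1,5) w=1
  Add (2,5) w=1
  Add (0,3) w=2
  Add (1,3) w=3
  Skip (3,5) w=5 (creates cycle)
  Skip (1,2) w=6 (creates cycle)
  Add (2,4) w=11
  Skip (1,4) w=14 (creates cycle)
  Skip (2,3) w=14 (creates cycle)
  Skip (0,1) w=15 (creates cycle)
  Skip (3,4) w=15 (creates cycle)
MST weight = 18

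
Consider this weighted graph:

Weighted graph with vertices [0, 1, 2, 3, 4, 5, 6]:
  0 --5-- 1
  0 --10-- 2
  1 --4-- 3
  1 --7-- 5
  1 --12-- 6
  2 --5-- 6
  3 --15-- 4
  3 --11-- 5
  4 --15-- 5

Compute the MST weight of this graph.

Applying Kruskal's algorithm (sort edges by weight, add if no cycle):
  Add (1,3) w=4
  Add (0,1) w=5
  Add (2,6) w=5
  Add (1,5) w=7
  Add (0,2) w=10
  Skip (3,5) w=11 (creates cycle)
  Skip (1,6) w=12 (creates cycle)
  Add (3,4) w=15
  Skip (4,5) w=15 (creates cycle)
MST weight = 46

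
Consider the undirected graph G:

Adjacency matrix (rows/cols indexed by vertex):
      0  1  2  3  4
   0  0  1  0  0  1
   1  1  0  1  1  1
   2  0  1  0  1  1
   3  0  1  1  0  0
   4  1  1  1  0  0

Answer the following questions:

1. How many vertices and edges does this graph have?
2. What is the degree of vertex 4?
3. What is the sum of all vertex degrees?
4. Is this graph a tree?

Count: 5 vertices, 7 edges.
Vertex 4 has neighbors [0, 1, 2], degree = 3.
Handshaking lemma: 2 * 7 = 14.
A tree on 5 vertices has 4 edges. This graph has 7 edges (3 extra). Not a tree.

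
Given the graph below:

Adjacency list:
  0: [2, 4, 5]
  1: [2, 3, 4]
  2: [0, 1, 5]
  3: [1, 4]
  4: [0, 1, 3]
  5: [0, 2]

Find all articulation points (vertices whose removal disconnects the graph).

No articulation points. The graph is biconnected.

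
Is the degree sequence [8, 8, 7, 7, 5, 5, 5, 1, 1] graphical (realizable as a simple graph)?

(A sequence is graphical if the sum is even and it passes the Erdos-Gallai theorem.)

Sum of degrees = 47. Sum is odd, so the sequence is NOT graphical.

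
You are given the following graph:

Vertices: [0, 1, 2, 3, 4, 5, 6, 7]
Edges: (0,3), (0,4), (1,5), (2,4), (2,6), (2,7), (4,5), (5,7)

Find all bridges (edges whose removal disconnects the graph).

A bridge is an edge whose removal increases the number of connected components.
Bridges found: (0,3), (0,4), (1,5), (2,6)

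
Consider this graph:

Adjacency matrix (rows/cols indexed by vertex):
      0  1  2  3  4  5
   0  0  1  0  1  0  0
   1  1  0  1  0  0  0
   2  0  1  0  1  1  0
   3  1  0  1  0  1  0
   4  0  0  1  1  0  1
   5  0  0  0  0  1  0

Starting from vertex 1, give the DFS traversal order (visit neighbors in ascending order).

DFS from vertex 1 (neighbors processed in ascending order):
Visit order: 1, 0, 3, 2, 4, 5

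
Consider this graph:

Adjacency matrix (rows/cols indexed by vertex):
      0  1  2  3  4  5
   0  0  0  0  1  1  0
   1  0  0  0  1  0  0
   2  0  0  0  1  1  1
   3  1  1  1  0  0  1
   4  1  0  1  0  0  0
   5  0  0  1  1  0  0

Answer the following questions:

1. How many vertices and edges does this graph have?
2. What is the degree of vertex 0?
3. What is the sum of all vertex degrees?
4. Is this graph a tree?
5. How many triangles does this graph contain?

Count: 6 vertices, 7 edges.
Vertex 0 has neighbors [3, 4], degree = 2.
Handshaking lemma: 2 * 7 = 14.
A tree on 6 vertices has 5 edges. This graph has 7 edges (2 extra). Not a tree.
Number of triangles = 1.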